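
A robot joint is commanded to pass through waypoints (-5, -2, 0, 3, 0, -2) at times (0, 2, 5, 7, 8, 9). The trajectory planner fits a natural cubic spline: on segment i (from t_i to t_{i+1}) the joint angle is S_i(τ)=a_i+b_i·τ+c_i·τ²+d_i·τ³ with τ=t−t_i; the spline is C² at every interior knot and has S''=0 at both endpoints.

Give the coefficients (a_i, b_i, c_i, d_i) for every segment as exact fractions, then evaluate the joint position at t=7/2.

Δ: Δ0=3/2, Δ1=2/3, Δ2=3/2, Δ3=-3, Δ4=-2
row 1: diag=10, rhs=-5; c'=3/10, d'=-1/2
row 2: denom=10−3·3/10=91/10; d'=(5−3·-1/2)/(91/10)=5/7
row 3: denom=6−2·20/91=506/91; d'=(-27−2·5/7)/(506/91)=-2587/506
row 4: denom=4−1·91/506=1933/506; d'=(6−1·-2587/506)/(1933/506)=5623/1933
back: M4=5623/1933
back: M3=-2587/506−91/506·5623/1933=-10894/1933
back: M2=5/7−20/91·-10894/1933=3775/1933
back: M1=-1/2−3/10·3775/1933=-2099/1933
M: M0=0, M1=-2099/1933, M2=3775/1933, M3=-10894/1933, M4=5623/1933, M5=0
seg 0: a=-5, c=M0/2=0, d=(M1−M0)/(6·2)=-2099/23196, b=Δ0−h0·(2M0+M1)/6=21595/11598
seg 1: a=-2, c=M1/2=-2099/3866, d=(M2−M1)/(6·3)=979/5799, b=Δ1−h1·(2M1+M2)/6=9001/11598
seg 2: a=0, c=M2/2=3775/3866, d=(M3−M2)/(6·2)=-14669/23196, b=Δ2−h2·(2M2+M3)/6=24085/11598
seg 3: a=3, c=M3/2=-5447/1933, d=(M4−M3)/(6·1)=16517/11598, b=Δ3−h3·(2M3+M4)/6=-18629/11598
seg 4: a=0, c=M4/2=5623/3866, d=(M5−M4)/(6·1)=-5623/11598, b=Δ4−h4·(2M4+M5)/6=-17221/5799
t_q=7/2 → seg 1, τ=3/2; S=-2+9001/11598·τ+-2099/3866·τ²+979/5799·τ³=-11503/7732

  seg 0: a=-5 b=21595/11598 c=0 d=-2099/23196
  seg 1: a=-2 b=9001/11598 c=-2099/3866 d=979/5799
  seg 2: a=0 b=24085/11598 c=3775/3866 d=-14669/23196
  seg 3: a=3 b=-18629/11598 c=-5447/1933 d=16517/11598
  seg 4: a=0 b=-17221/5799 c=5623/3866 d=-5623/11598
S(7/2) = -11503/7732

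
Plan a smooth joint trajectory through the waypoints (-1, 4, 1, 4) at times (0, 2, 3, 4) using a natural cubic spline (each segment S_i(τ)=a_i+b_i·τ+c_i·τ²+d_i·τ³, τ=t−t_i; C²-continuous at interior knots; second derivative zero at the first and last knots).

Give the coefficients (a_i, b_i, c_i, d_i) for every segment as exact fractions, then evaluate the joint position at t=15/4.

Δ: Δ0=5/2, Δ1=-3, Δ2=3
row 1: diag=6, rhs=-33; c'=1/6, d'=-11/2
row 2: denom=4−1·1/6=23/6; d'=(36−1·-11/2)/(23/6)=249/23
back: M2=249/23
back: M1=-11/2−1/6·249/23=-168/23
M: M0=0, M1=-168/23, M2=249/23, M3=0
seg 0: a=-1, c=M0/2=0, d=(M1−M0)/(6·2)=-14/23, b=Δ0−h0·(2M0+M1)/6=227/46
seg 1: a=4, c=M1/2=-84/23, d=(M2−M1)/(6·1)=139/46, b=Δ1−h1·(2M1+M2)/6=-109/46
seg 2: a=1, c=M2/2=249/46, d=(M3−M2)/(6·1)=-83/46, b=Δ2−h2·(2M2+M3)/6=-14/23
t_q=15/4 → seg 2, τ=3/4; S=1+-14/23·τ+249/46·τ²+-83/46·τ³=8323/2944

  seg 0: a=-1 b=227/46 c=0 d=-14/23
  seg 1: a=4 b=-109/46 c=-84/23 d=139/46
  seg 2: a=1 b=-14/23 c=249/46 d=-83/46
S(15/4) = 8323/2944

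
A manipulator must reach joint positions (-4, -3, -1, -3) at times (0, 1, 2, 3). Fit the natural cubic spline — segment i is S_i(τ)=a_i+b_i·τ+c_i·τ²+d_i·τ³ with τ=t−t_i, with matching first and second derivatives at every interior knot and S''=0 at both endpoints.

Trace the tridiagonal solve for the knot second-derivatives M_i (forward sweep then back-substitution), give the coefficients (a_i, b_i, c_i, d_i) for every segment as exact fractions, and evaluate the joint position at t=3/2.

Δ: Δ0=1, Δ1=2, Δ2=-2
row 1: diag=4, rhs=6; c'=1/4, d'=3/2
row 2: denom=4−1·1/4=15/4; d'=(-24−1·3/2)/(15/4)=-34/5
back: M2=-34/5
back: M1=3/2−1/4·-34/5=16/5
M: M0=0, M1=16/5, M2=-34/5, M3=0
seg 0: a=-4, c=M0/2=0, d=(M1−M0)/(6·1)=8/15, b=Δ0−h0·(2M0+M1)/6=7/15
seg 1: a=-3, c=M1/2=8/5, d=(M2−M1)/(6·1)=-5/3, b=Δ1−h1·(2M1+M2)/6=31/15
seg 2: a=-1, c=M2/2=-17/5, d=(M3−M2)/(6·1)=17/15, b=Δ2−h2·(2M2+M3)/6=4/15
t_q=3/2 → seg 1, τ=1/2; S=-3+31/15·τ+8/5·τ²+-5/3·τ³=-71/40

  seg 0: a=-4 b=7/15 c=0 d=8/15
  seg 1: a=-3 b=31/15 c=8/5 d=-5/3
  seg 2: a=-1 b=4/15 c=-17/5 d=17/15
S(3/2) = -71/40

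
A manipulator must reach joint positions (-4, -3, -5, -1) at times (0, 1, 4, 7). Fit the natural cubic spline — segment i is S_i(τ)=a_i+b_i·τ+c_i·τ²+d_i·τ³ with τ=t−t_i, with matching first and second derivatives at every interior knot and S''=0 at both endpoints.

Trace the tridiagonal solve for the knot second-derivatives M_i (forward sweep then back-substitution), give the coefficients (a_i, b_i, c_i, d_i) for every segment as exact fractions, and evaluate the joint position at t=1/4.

  seg 0: a=-4 b=113/87 c=0 d=-26/87
  seg 1: a=-3 b=35/87 c=-26/29 d=47/261
  seg 2: a=-5 b=-10/87 c=21/29 d=-7/87
S(1/4) = -3415/928

Δ: Δ0=1, Δ1=-2/3, Δ2=4/3
row 1: diag=8, rhs=-10; c'=3/8, d'=-5/4
row 2: denom=12−3·3/8=87/8; d'=(12−3·-5/4)/(87/8)=42/29
back: M2=42/29
back: M1=-5/4−3/8·42/29=-52/29
M: M0=0, M1=-52/29, M2=42/29, M3=0
seg 0: a=-4, c=M0/2=0, d=(M1−M0)/(6·1)=-26/87, b=Δ0−h0·(2M0+M1)/6=113/87
seg 1: a=-3, c=M1/2=-26/29, d=(M2−M1)/(6·3)=47/261, b=Δ1−h1·(2M1+M2)/6=35/87
seg 2: a=-5, c=M2/2=21/29, d=(M3−M2)/(6·3)=-7/87, b=Δ2−h2·(2M2+M3)/6=-10/87
t_q=1/4 → seg 0, τ=1/4; S=-4+113/87·τ+0·τ²+-26/87·τ³=-3415/928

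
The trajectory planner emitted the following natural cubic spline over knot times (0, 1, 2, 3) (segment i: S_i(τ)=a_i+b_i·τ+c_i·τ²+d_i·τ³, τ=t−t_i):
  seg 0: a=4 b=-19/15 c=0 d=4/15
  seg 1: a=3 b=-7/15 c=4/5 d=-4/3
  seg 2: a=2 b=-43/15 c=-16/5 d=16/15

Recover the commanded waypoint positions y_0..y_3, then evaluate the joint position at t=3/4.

y_0 = S_0(0) = a_0 = 4
y_1 = S_1(0) = a_1 = 3
y_2 = S_2(0) = a_2 = 2
y_3 = S_2(1) = -3
t_q=3/4 is in segment 0 (τ=3/4); S_0(τ)=253/80

y_0=4 y_1=3 y_2=2 y_3=-3
S(3/4) = 253/80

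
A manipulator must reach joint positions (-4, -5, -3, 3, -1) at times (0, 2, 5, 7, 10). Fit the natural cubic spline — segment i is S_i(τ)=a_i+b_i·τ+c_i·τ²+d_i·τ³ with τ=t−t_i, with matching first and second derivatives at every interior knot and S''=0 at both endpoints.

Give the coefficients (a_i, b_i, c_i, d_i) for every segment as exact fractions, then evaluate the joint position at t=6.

  seg 0: a=-4 b=-467/870 c=0 d=4/435
  seg 1: a=-5 b=-371/870 c=8/145 d=269/2610
  seg 2: a=-3 b=1169/435 c=57/58 d=-719/1740
  seg 3: a=3 b=722/435 c=-217/145 d=217/1305
S(6) = 149/580

Δ: Δ0=-1/2, Δ1=2/3, Δ2=3, Δ3=-4/3
row 1: diag=10, rhs=7; c'=3/10, d'=7/10
row 2: denom=10−3·3/10=91/10; d'=(14−3·7/10)/(91/10)=17/13
row 3: denom=10−2·20/91=870/91; d'=(-26−2·17/13)/(870/91)=-434/145
back: M3=-434/145
back: M2=17/13−20/91·-434/145=57/29
back: M1=7/10−3/10·57/29=16/145
M: M0=0, M1=16/145, M2=57/29, M3=-434/145, M4=0
seg 0: a=-4, c=M0/2=0, d=(M1−M0)/(6·2)=4/435, b=Δ0−h0·(2M0+M1)/6=-467/870
seg 1: a=-5, c=M1/2=8/145, d=(M2−M1)/(6·3)=269/2610, b=Δ1−h1·(2M1+M2)/6=-371/870
seg 2: a=-3, c=M2/2=57/58, d=(M3−M2)/(6·2)=-719/1740, b=Δ2−h2·(2M2+M3)/6=1169/435
seg 3: a=3, c=M3/2=-217/145, d=(M4−M3)/(6·3)=217/1305, b=Δ3−h3·(2M3+M4)/6=722/435
t_q=6 → seg 2, τ=1; S=-3+1169/435·τ+57/58·τ²+-719/1740·τ³=149/580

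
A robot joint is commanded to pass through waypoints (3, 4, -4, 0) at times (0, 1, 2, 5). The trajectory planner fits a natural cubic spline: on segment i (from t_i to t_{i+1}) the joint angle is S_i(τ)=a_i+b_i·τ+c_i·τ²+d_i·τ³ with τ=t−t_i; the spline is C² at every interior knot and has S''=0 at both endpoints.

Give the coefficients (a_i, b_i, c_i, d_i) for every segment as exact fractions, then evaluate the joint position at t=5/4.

  seg 0: a=3 b=337/93 c=0 d=-244/93
  seg 1: a=4 b=-395/93 c=-244/31 d=383/93
  seg 2: a=-4 b=-710/93 c=139/31 d=-139/279
S(5/4) = 4981/1984

Δ: Δ0=1, Δ1=-8, Δ2=4/3
row 1: diag=4, rhs=-54; c'=1/4, d'=-27/2
row 2: denom=8−1·1/4=31/4; d'=(56−1·-27/2)/(31/4)=278/31
back: M2=278/31
back: M1=-27/2−1/4·278/31=-488/31
M: M0=0, M1=-488/31, M2=278/31, M3=0
seg 0: a=3, c=M0/2=0, d=(M1−M0)/(6·1)=-244/93, b=Δ0−h0·(2M0+M1)/6=337/93
seg 1: a=4, c=M1/2=-244/31, d=(M2−M1)/(6·1)=383/93, b=Δ1−h1·(2M1+M2)/6=-395/93
seg 2: a=-4, c=M2/2=139/31, d=(M3−M2)/(6·3)=-139/279, b=Δ2−h2·(2M2+M3)/6=-710/93
t_q=5/4 → seg 1, τ=1/4; S=4+-395/93·τ+-244/31·τ²+383/93·τ³=4981/1984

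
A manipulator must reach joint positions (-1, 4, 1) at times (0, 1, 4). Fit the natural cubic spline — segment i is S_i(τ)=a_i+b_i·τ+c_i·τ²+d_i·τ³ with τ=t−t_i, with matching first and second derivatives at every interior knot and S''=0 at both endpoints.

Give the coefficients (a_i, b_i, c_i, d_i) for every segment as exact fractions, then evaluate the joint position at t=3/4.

  seg 0: a=-1 b=23/4 c=0 d=-3/4
  seg 1: a=4 b=7/2 c=-9/4 d=1/4
S(3/4) = 767/256

Δ: Δ0=5, Δ1=-1
row 1: diag=8, rhs=-36; c'=3/8, d'=-9/2
back: M1=-9/2
M: M0=0, M1=-9/2, M2=0
seg 0: a=-1, c=M0/2=0, d=(M1−M0)/(6·1)=-3/4, b=Δ0−h0·(2M0+M1)/6=23/4
seg 1: a=4, c=M1/2=-9/4, d=(M2−M1)/(6·3)=1/4, b=Δ1−h1·(2M1+M2)/6=7/2
t_q=3/4 → seg 0, τ=3/4; S=-1+23/4·τ+0·τ²+-3/4·τ³=767/256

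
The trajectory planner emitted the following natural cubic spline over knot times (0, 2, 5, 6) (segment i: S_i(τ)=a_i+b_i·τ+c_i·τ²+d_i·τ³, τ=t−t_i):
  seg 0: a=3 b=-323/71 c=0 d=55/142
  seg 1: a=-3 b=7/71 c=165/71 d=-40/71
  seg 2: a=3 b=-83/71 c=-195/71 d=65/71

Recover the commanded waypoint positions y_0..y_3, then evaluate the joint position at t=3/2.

y_0=3 y_1=-3 y_2=3 y_3=0
S(3/2) = -2859/1136

y_0 = S_0(0) = a_0 = 3
y_1 = S_1(0) = a_1 = -3
y_2 = S_2(0) = a_2 = 3
y_3 = S_2(1) = 0
t_q=3/2 is in segment 0 (τ=3/2); S_0(τ)=-2859/1136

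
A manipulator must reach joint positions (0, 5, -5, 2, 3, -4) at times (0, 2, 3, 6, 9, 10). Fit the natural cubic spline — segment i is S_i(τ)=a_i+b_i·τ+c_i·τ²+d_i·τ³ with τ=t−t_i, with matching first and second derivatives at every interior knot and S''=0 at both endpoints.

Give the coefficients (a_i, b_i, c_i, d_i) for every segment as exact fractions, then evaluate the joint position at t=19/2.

  seg 0: a=0 b=2335/318 c=0 d=-385/318
  seg 1: a=5 b=-2285/318 c=-385/53 d=1415/318
  seg 2: a=-5 b=-1330/159 c=645/106 d=-89/106
  seg 3: a=2 b=1741/318 c=-78/53 d=-77/954
  seg 4: a=3 b=-880/159 c=-233/106 d=233/318
S(19/2) = -191/848

Δ: Δ0=5/2, Δ1=-10, Δ2=7/3, Δ3=1/3, Δ4=-7
row 1: diag=6, rhs=-75; c'=1/6, d'=-25/2
row 2: denom=8−1·1/6=47/6; d'=(74−1·-25/2)/(47/6)=519/47
row 3: denom=12−3·18/47=510/47; d'=(-12−3·519/47)/(510/47)=-707/170
row 4: denom=8−3·47/170=1219/170; d'=(-44−3·-707/170)/(1219/170)=-233/53
back: M4=-233/53
back: M3=-707/170−47/170·-233/53=-156/53
back: M2=519/47−18/47·-156/53=645/53
back: M1=-25/2−1/6·645/53=-770/53
M: M0=0, M1=-770/53, M2=645/53, M3=-156/53, M4=-233/53, M5=0
seg 0: a=0, c=M0/2=0, d=(M1−M0)/(6·2)=-385/318, b=Δ0−h0·(2M0+M1)/6=2335/318
seg 1: a=5, c=M1/2=-385/53, d=(M2−M1)/(6·1)=1415/318, b=Δ1−h1·(2M1+M2)/6=-2285/318
seg 2: a=-5, c=M2/2=645/106, d=(M3−M2)/(6·3)=-89/106, b=Δ2−h2·(2M2+M3)/6=-1330/159
seg 3: a=2, c=M3/2=-78/53, d=(M4−M3)/(6·3)=-77/954, b=Δ3−h3·(2M3+M4)/6=1741/318
seg 4: a=3, c=M4/2=-233/106, d=(M5−M4)/(6·1)=233/318, b=Δ4−h4·(2M4+M5)/6=-880/159
t_q=19/2 → seg 4, τ=1/2; S=3+-880/159·τ+-233/106·τ²+233/318·τ³=-191/848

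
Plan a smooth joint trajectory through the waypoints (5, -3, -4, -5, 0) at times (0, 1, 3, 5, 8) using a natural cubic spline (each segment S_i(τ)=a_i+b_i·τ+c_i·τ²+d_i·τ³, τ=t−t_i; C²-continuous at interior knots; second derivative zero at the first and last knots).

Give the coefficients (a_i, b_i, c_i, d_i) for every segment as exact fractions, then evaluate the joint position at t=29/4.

Δ: Δ0=-8, Δ1=-1/2, Δ2=-1/2, Δ3=5/3
row 1: diag=6, rhs=45; c'=1/3, d'=15/2
row 2: denom=8−2·1/3=22/3; d'=(0−2·15/2)/(22/3)=-45/22
row 3: denom=10−2·3/11=104/11; d'=(13−2·-45/22)/(104/11)=47/26
back: M3=47/26
back: M2=-45/22−3/11·47/26=-33/13
back: M1=15/2−1/3·-33/13=217/26
M: M0=0, M1=217/26, M2=-33/13, M3=47/26, M4=0
seg 0: a=5, c=M0/2=0, d=(M1−M0)/(6·1)=217/156, b=Δ0−h0·(2M0+M1)/6=-1465/156
seg 1: a=-3, c=M1/2=217/52, d=(M2−M1)/(6·2)=-283/312, b=Δ1−h1·(2M1+M2)/6=-407/78
seg 2: a=-4, c=M2/2=-33/26, d=(M3−M2)/(6·2)=113/312, b=Δ2−h2·(2M2+M3)/6=23/39
seg 3: a=-5, c=M3/2=47/52, d=(M4−M3)/(6·3)=-47/468, b=Δ3−h3·(2M3+M4)/6=-11/78
t_q=29/4 → seg 3, τ=9/4; S=-5+-11/78·τ+47/52·τ²+-47/468·τ³=-6275/3328

  seg 0: a=5 b=-1465/156 c=0 d=217/156
  seg 1: a=-3 b=-407/78 c=217/52 d=-283/312
  seg 2: a=-4 b=23/39 c=-33/26 d=113/312
  seg 3: a=-5 b=-11/78 c=47/52 d=-47/468
S(29/4) = -6275/3328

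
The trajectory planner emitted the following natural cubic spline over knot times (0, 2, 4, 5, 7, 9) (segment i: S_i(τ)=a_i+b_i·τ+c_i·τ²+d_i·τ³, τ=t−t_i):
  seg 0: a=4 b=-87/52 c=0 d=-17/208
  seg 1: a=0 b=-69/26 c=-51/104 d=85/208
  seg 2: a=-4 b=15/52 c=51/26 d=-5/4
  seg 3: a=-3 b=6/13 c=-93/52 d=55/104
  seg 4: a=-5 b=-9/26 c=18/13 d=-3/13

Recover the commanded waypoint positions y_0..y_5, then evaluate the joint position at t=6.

y_0 = S_0(0) = a_0 = 4
y_1 = S_1(0) = a_1 = 0
y_2 = S_2(0) = a_2 = -4
y_3 = S_3(0) = a_3 = -3
y_4 = S_4(0) = a_4 = -5
y_5 = S_4(2) = -2
t_q=6 is in segment 3 (τ=1); S_3(τ)=-395/104

y_0=4 y_1=0 y_2=-4 y_3=-3 y_4=-5 y_5=-2
S(6) = -395/104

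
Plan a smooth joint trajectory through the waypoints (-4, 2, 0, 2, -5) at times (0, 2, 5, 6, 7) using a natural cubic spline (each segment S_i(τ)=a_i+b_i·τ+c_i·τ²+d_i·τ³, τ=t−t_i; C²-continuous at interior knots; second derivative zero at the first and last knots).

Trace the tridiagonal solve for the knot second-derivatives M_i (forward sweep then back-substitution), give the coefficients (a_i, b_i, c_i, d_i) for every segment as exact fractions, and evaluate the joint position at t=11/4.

  seg 0: a=-4 b=1751/411 c=0 d=-259/822
  seg 1: a=2 b=197/411 c=-259/137 d=620/1233
  seg 2: a=0 b=1115/411 c=361/137 d=-1376/411
  seg 3: a=2 b=-847/411 c=-1015/137 d=1015/411
S(11/4) = 1653/1096

Δ: Δ0=3, Δ1=-2/3, Δ2=2, Δ3=-7
row 1: diag=10, rhs=-22; c'=3/10, d'=-11/5
row 2: denom=8−3·3/10=71/10; d'=(16−3·-11/5)/(71/10)=226/71
row 3: denom=4−1·10/71=274/71; d'=(-54−1·226/71)/(274/71)=-2030/137
back: M3=-2030/137
back: M2=226/71−10/71·-2030/137=722/137
back: M1=-11/5−3/10·722/137=-518/137
M: M0=0, M1=-518/137, M2=722/137, M3=-2030/137, M4=0
seg 0: a=-4, c=M0/2=0, d=(M1−M0)/(6·2)=-259/822, b=Δ0−h0·(2M0+M1)/6=1751/411
seg 1: a=2, c=M1/2=-259/137, d=(M2−M1)/(6·3)=620/1233, b=Δ1−h1·(2M1+M2)/6=197/411
seg 2: a=0, c=M2/2=361/137, d=(M3−M2)/(6·1)=-1376/411, b=Δ2−h2·(2M2+M3)/6=1115/411
seg 3: a=2, c=M3/2=-1015/137, d=(M4−M3)/(6·1)=1015/411, b=Δ3−h3·(2M3+M4)/6=-847/411
t_q=11/4 → seg 1, τ=3/4; S=2+197/411·τ+-259/137·τ²+620/1233·τ³=1653/1096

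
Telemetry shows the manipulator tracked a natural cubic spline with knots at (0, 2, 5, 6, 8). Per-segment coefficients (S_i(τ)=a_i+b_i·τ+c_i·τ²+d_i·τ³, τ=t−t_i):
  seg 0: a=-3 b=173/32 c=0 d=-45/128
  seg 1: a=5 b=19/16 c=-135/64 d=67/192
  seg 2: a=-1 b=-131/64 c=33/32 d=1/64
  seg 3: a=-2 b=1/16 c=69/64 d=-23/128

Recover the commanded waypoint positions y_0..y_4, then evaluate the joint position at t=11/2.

y_0 = S_0(0) = a_0 = -3
y_1 = S_1(0) = a_1 = 5
y_2 = S_2(0) = a_2 = -1
y_3 = S_3(0) = a_3 = -2
y_4 = S_3(2) = 1
t_q=11/2 is in segment 2 (τ=1/2); S_2(τ)=-903/512

y_0=-3 y_1=5 y_2=-1 y_3=-2 y_4=1
S(11/2) = -903/512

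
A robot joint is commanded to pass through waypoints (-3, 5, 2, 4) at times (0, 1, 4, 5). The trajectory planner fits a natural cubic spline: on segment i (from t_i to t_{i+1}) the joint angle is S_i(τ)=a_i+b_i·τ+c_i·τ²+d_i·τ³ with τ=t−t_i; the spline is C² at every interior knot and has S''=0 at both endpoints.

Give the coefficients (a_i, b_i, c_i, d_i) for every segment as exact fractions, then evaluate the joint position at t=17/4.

  seg 0: a=-3 b=521/55 c=0 d=-81/55
  seg 1: a=5 b=278/55 c=-243/55 d=4/5
  seg 2: a=2 b=8/55 c=153/55 d=-51/55
S(17/4) = 7729/3520

Δ: Δ0=8, Δ1=-1, Δ2=2
row 1: diag=8, rhs=-54; c'=3/8, d'=-27/4
row 2: denom=8−3·3/8=55/8; d'=(18−3·-27/4)/(55/8)=306/55
back: M2=306/55
back: M1=-27/4−3/8·306/55=-486/55
M: M0=0, M1=-486/55, M2=306/55, M3=0
seg 0: a=-3, c=M0/2=0, d=(M1−M0)/(6·1)=-81/55, b=Δ0−h0·(2M0+M1)/6=521/55
seg 1: a=5, c=M1/2=-243/55, d=(M2−M1)/(6·3)=4/5, b=Δ1−h1·(2M1+M2)/6=278/55
seg 2: a=2, c=M2/2=153/55, d=(M3−M2)/(6·1)=-51/55, b=Δ2−h2·(2M2+M3)/6=8/55
t_q=17/4 → seg 2, τ=1/4; S=2+8/55·τ+153/55·τ²+-51/55·τ³=7729/3520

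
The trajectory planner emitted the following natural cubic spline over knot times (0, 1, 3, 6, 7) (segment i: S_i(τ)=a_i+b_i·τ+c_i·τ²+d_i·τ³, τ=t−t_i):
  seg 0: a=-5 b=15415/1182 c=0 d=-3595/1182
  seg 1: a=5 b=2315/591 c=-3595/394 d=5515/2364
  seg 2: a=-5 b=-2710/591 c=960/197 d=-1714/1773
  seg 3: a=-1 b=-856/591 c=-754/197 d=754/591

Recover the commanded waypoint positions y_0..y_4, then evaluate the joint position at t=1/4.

y_0 = S_0(0) = a_0 = -5
y_1 = S_1(0) = a_1 = 5
y_2 = S_2(0) = a_2 = -5
y_3 = S_3(0) = a_3 = -1
y_4 = S_3(1) = -5
t_q=1/4 is in segment 0 (τ=1/4); S_0(τ)=-45065/25216

y_0=-5 y_1=5 y_2=-5 y_3=-1 y_4=-5
S(1/4) = -45065/25216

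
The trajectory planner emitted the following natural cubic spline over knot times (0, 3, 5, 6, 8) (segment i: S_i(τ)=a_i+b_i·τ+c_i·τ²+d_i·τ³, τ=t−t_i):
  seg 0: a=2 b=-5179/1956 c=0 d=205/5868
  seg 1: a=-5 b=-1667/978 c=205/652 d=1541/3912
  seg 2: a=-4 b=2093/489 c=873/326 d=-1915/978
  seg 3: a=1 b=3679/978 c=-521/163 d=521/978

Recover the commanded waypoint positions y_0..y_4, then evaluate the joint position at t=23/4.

y_0=2 y_1=-5 y_2=-4 y_3=1 y_4=0
S(23/4) = -2287/20864

y_0 = S_0(0) = a_0 = 2
y_1 = S_1(0) = a_1 = -5
y_2 = S_2(0) = a_2 = -4
y_3 = S_3(0) = a_3 = 1
y_4 = S_3(2) = 0
t_q=23/4 is in segment 2 (τ=3/4); S_2(τ)=-2287/20864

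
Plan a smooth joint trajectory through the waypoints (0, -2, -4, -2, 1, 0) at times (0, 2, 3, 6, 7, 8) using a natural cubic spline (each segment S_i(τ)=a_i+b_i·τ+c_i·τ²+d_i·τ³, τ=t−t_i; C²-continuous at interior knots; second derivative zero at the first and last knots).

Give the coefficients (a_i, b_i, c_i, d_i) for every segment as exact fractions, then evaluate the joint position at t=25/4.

Δ: Δ0=-1, Δ1=-2, Δ2=2/3, Δ3=3, Δ4=-1
row 1: diag=6, rhs=-6; c'=1/6, d'=-1
row 2: denom=8−1·1/6=47/6; d'=(16−1·-1)/(47/6)=102/47
row 3: denom=8−3·18/47=322/47; d'=(14−3·102/47)/(322/47)=176/161
row 4: denom=4−1·47/322=1241/322; d'=(-24−1·176/161)/(1241/322)=-8080/1241
back: M4=-8080/1241
back: M3=176/161−47/322·-8080/1241=2536/1241
back: M2=102/47−18/47·2536/1241=1722/1241
back: M1=-1−1/6·1722/1241=-1528/1241
M: M0=0, M1=-1528/1241, M2=1722/1241, M3=2536/1241, M4=-8080/1241, M5=0
seg 0: a=0, c=M0/2=0, d=(M1−M0)/(6·2)=-382/3723, b=Δ0−h0·(2M0+M1)/6=-2195/3723
seg 1: a=-2, c=M1/2=-764/1241, d=(M2−M1)/(6·1)=1625/3723, b=Δ1−h1·(2M1+M2)/6=-6779/3723
seg 2: a=-4, c=M2/2=861/1241, d=(M3−M2)/(6·3)=407/11169, b=Δ2−h2·(2M2+M3)/6=-6488/3723
seg 3: a=-2, c=M3/2=1268/1241, d=(M4−M3)/(6·1)=-5308/3723, b=Δ3−h3·(2M3+M4)/6=12673/3723
seg 4: a=1, c=M4/2=-4040/1241, d=(M5−M4)/(6·1)=4040/3723, b=Δ4−h4·(2M4+M5)/6=4357/3723
t_q=25/4 → seg 3, τ=1/4; S=-2+12673/3723·τ+1268/1241·τ²+-5308/3723·τ³=-21989/19856

  seg 0: a=0 b=-2195/3723 c=0 d=-382/3723
  seg 1: a=-2 b=-6779/3723 c=-764/1241 d=1625/3723
  seg 2: a=-4 b=-6488/3723 c=861/1241 d=407/11169
  seg 3: a=-2 b=12673/3723 c=1268/1241 d=-5308/3723
  seg 4: a=1 b=4357/3723 c=-4040/1241 d=4040/3723
S(25/4) = -21989/19856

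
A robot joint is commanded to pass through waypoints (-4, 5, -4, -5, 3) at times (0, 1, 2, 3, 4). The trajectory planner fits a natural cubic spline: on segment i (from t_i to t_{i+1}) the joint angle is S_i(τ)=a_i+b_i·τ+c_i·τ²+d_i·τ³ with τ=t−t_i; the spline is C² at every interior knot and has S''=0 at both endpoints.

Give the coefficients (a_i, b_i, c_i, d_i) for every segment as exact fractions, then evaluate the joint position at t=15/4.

  seg 0: a=-4 b=797/56 c=0 d=-293/56
  seg 1: a=5 b=-41/28 c=-879/56 d=457/56
  seg 2: a=-4 b=-67/8 c=123/14 d=-79/56
  seg 3: a=-5 b=139/28 c=255/56 d=-85/56
S(15/4) = 2309/3584

Δ: Δ0=9, Δ1=-9, Δ2=-1, Δ3=8
row 1: diag=4, rhs=-108; c'=1/4, d'=-27
row 2: denom=4−1·1/4=15/4; d'=(48−1·-27)/(15/4)=20
row 3: denom=4−1·4/15=56/15; d'=(54−1·20)/(56/15)=255/28
back: M3=255/28
back: M2=20−4/15·255/28=123/7
back: M1=-27−1/4·123/7=-879/28
M: M0=0, M1=-879/28, M2=123/7, M3=255/28, M4=0
seg 0: a=-4, c=M0/2=0, d=(M1−M0)/(6·1)=-293/56, b=Δ0−h0·(2M0+M1)/6=797/56
seg 1: a=5, c=M1/2=-879/56, d=(M2−M1)/(6·1)=457/56, b=Δ1−h1·(2M1+M2)/6=-41/28
seg 2: a=-4, c=M2/2=123/14, d=(M3−M2)/(6·1)=-79/56, b=Δ2−h2·(2M2+M3)/6=-67/8
seg 3: a=-5, c=M3/2=255/56, d=(M4−M3)/(6·1)=-85/56, b=Δ3−h3·(2M3+M4)/6=139/28
t_q=15/4 → seg 3, τ=3/4; S=-5+139/28·τ+255/56·τ²+-85/56·τ³=2309/3584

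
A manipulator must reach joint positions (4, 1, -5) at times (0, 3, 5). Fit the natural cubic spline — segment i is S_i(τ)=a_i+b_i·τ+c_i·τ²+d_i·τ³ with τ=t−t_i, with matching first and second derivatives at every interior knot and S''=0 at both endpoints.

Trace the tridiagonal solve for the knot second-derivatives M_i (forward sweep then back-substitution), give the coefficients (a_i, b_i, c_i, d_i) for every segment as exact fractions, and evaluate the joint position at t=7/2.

  seg 0: a=4 b=-2/5 c=0 d=-1/15
  seg 1: a=1 b=-11/5 c=-3/5 d=1/10
S(7/2) = -19/80

Δ: Δ0=-1, Δ1=-3
row 1: diag=10, rhs=-12; c'=1/5, d'=-6/5
back: M1=-6/5
M: M0=0, M1=-6/5, M2=0
seg 0: a=4, c=M0/2=0, d=(M1−M0)/(6·3)=-1/15, b=Δ0−h0·(2M0+M1)/6=-2/5
seg 1: a=1, c=M1/2=-3/5, d=(M2−M1)/(6·2)=1/10, b=Δ1−h1·(2M1+M2)/6=-11/5
t_q=7/2 → seg 1, τ=1/2; S=1+-11/5·τ+-3/5·τ²+1/10·τ³=-19/80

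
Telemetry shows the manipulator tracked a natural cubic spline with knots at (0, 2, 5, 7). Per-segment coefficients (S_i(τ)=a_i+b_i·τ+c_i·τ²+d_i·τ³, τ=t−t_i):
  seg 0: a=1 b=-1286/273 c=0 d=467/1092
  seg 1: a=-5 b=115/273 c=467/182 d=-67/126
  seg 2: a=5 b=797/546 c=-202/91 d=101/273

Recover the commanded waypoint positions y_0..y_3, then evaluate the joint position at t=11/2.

y_0 = S_0(0) = a_0 = 1
y_1 = S_1(0) = a_1 = -5
y_2 = S_2(0) = a_2 = 5
y_3 = S_2(2) = 2
t_q=11/2 is in segment 2 (τ=1/2); S_2(τ)=543/104

y_0=1 y_1=-5 y_2=5 y_3=2
S(11/2) = 543/104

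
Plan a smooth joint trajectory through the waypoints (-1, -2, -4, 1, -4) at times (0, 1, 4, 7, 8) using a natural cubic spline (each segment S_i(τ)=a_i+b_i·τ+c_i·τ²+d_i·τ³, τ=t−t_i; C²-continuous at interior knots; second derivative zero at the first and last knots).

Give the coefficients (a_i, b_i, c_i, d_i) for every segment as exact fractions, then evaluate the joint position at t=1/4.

  seg 0: a=-1 b=-179/208 c=0 d=-29/208
  seg 1: a=-2 b=-133/104 c=-87/208 d=1165/5616
  seg 2: a=-4 b=29/16 c=113/78 d=-2803/5616
  seg 3: a=1 b=-309/104 c=-633/208 d=211/208
S(1/4) = -16205/13312

Δ: Δ0=-1, Δ1=-2/3, Δ2=5/3, Δ3=-5
row 1: diag=8, rhs=2; c'=3/8, d'=1/4
row 2: denom=12−3·3/8=87/8; d'=(14−3·1/4)/(87/8)=106/87
row 3: denom=8−3·8/29=208/29; d'=(-40−3·106/87)/(208/29)=-633/104
back: M3=-633/104
back: M2=106/87−8/29·-633/104=113/39
back: M1=1/4−3/8·113/39=-87/104
M: M0=0, M1=-87/104, M2=113/39, M3=-633/104, M4=0
seg 0: a=-1, c=M0/2=0, d=(M1−M0)/(6·1)=-29/208, b=Δ0−h0·(2M0+M1)/6=-179/208
seg 1: a=-2, c=M1/2=-87/208, d=(M2−M1)/(6·3)=1165/5616, b=Δ1−h1·(2M1+M2)/6=-133/104
seg 2: a=-4, c=M2/2=113/78, d=(M3−M2)/(6·3)=-2803/5616, b=Δ2−h2·(2M2+M3)/6=29/16
seg 3: a=1, c=M3/2=-633/208, d=(M4−M3)/(6·1)=211/208, b=Δ3−h3·(2M3+M4)/6=-309/104
t_q=1/4 → seg 0, τ=1/4; S=-1+-179/208·τ+0·τ²+-29/208·τ³=-16205/13312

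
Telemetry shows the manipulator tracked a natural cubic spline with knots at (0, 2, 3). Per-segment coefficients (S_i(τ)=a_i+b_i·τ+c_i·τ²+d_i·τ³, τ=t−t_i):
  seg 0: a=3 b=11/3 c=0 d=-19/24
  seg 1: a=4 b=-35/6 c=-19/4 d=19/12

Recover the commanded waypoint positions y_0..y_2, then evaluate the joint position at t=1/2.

y_0=3 y_1=4 y_2=-5
S(1/2) = 303/64

y_0 = S_0(0) = a_0 = 3
y_1 = S_1(0) = a_1 = 4
y_2 = S_1(1) = -5
t_q=1/2 is in segment 0 (τ=1/2); S_0(τ)=303/64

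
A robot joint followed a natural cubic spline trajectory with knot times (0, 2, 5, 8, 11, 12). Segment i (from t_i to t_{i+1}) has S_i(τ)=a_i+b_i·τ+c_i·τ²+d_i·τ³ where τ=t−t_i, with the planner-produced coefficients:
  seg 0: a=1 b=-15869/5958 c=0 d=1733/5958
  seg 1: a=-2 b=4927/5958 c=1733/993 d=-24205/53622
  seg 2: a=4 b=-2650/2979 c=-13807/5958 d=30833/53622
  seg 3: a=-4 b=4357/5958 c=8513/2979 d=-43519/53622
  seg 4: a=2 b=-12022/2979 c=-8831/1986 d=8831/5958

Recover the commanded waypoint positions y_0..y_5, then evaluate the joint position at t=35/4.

y_0=1 y_1=-2 y_2=4 y_3=-4 y_4=2 y_5=-5
S(35/4) = -92637/42368

y_0 = S_0(0) = a_0 = 1
y_1 = S_1(0) = a_1 = -2
y_2 = S_2(0) = a_2 = 4
y_3 = S_3(0) = a_3 = -4
y_4 = S_4(0) = a_4 = 2
y_5 = S_4(1) = -5
t_q=35/4 is in segment 3 (τ=3/4); S_3(τ)=-92637/42368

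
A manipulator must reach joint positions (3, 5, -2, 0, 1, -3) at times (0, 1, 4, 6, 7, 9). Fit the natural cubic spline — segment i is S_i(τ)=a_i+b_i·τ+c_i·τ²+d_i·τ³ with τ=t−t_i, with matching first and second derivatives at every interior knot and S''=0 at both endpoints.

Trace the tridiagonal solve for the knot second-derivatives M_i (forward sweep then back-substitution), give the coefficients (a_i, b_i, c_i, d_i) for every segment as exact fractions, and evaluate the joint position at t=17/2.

  seg 0: a=3 b=18992/6879 c=0 d=-5234/6879
  seg 1: a=5 b=3290/6879 c=-5234/2293 d=3085/6879
  seg 2: a=-2 b=-7627/6879 c=4021/2293 d=-2405/6879
  seg 3: a=0 b=11765/6879 c=-789/2293 d=-2519/6879
  seg 4: a=1 b=-526/6879 c=-3308/2293 d=1654/6879
S(17/2) = -14209/9172

Δ: Δ0=2, Δ1=-7/3, Δ2=1, Δ3=1, Δ4=-2
row 1: diag=8, rhs=-26; c'=3/8, d'=-13/4
row 2: denom=10−3·3/8=71/8; d'=(20−3·-13/4)/(71/8)=238/71
row 3: denom=6−2·16/71=394/71; d'=(0−2·238/71)/(394/71)=-238/197
row 4: denom=6−1·71/394=2293/394; d'=(-18−1·-238/197)/(2293/394)=-6616/2293
back: M4=-6616/2293
back: M3=-238/197−71/394·-6616/2293=-1578/2293
back: M2=238/71−16/71·-1578/2293=8042/2293
back: M1=-13/4−3/8·8042/2293=-10468/2293
M: M0=0, M1=-10468/2293, M2=8042/2293, M3=-1578/2293, M4=-6616/2293, M5=0
seg 0: a=3, c=M0/2=0, d=(M1−M0)/(6·1)=-5234/6879, b=Δ0−h0·(2M0+M1)/6=18992/6879
seg 1: a=5, c=M1/2=-5234/2293, d=(M2−M1)/(6·3)=3085/6879, b=Δ1−h1·(2M1+M2)/6=3290/6879
seg 2: a=-2, c=M2/2=4021/2293, d=(M3−M2)/(6·2)=-2405/6879, b=Δ2−h2·(2M2+M3)/6=-7627/6879
seg 3: a=0, c=M3/2=-789/2293, d=(M4−M3)/(6·1)=-2519/6879, b=Δ3−h3·(2M3+M4)/6=11765/6879
seg 4: a=1, c=M4/2=-3308/2293, d=(M5−M4)/(6·2)=1654/6879, b=Δ4−h4·(2M4+M5)/6=-526/6879
t_q=17/2 → seg 4, τ=3/2; S=1+-526/6879·τ+-3308/2293·τ²+1654/6879·τ³=-14209/9172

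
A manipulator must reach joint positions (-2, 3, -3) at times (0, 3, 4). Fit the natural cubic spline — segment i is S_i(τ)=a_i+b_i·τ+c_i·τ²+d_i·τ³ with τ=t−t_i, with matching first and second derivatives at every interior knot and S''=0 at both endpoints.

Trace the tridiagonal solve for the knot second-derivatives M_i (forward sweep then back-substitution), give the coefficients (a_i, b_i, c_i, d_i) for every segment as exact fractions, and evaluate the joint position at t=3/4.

  seg 0: a=-2 b=109/24 c=0 d=-23/72
  seg 1: a=3 b=-49/12 c=-23/8 d=23/24
S(3/4) = 651/512

Δ: Δ0=5/3, Δ1=-6
row 1: diag=8, rhs=-46; c'=1/8, d'=-23/4
back: M1=-23/4
M: M0=0, M1=-23/4, M2=0
seg 0: a=-2, c=M0/2=0, d=(M1−M0)/(6·3)=-23/72, b=Δ0−h0·(2M0+M1)/6=109/24
seg 1: a=3, c=M1/2=-23/8, d=(M2−M1)/(6·1)=23/24, b=Δ1−h1·(2M1+M2)/6=-49/12
t_q=3/4 → seg 0, τ=3/4; S=-2+109/24·τ+0·τ²+-23/72·τ³=651/512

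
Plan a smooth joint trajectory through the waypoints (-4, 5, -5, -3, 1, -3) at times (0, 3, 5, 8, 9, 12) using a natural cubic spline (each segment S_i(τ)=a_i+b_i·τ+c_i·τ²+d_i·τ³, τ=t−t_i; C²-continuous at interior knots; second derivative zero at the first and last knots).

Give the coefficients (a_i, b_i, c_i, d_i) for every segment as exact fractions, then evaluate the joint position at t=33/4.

Δ: Δ0=3, Δ1=-5, Δ2=2/3, Δ3=4, Δ4=-4/3
row 1: diag=10, rhs=-48; c'=1/5, d'=-24/5
row 2: denom=10−2·1/5=48/5; d'=(34−2·-24/5)/(48/5)=109/24
row 3: denom=8−3·5/16=113/16; d'=(20−3·109/24)/(113/16)=102/113
row 4: denom=8−1·16/113=888/113; d'=(-32−1·102/113)/(888/113)=-1859/444
back: M4=-1859/444
back: M3=102/113−16/113·-1859/444=166/111
back: M2=109/24−5/16·166/111=603/148
back: M1=-24/5−1/5·603/148=-831/148
M: M0=0, M1=-831/148, M2=603/148, M3=166/111, M4=-1859/444, M5=0
seg 0: a=-4, c=M0/2=0, d=(M1−M0)/(6·3)=-277/888, b=Δ0−h0·(2M0+M1)/6=1719/296
seg 1: a=5, c=M1/2=-831/296, d=(M2−M1)/(6·2)=239/296, b=Δ1−h1·(2M1+M2)/6=-387/148
seg 2: a=-5, c=M2/2=603/296, d=(M3−M2)/(6·3)=-1145/7992, b=Δ2−h2·(2M2+M3)/6=-615/148
seg 3: a=-3, c=M3/2=83/111, d=(M4−M3)/(6·1)=-841/888, b=Δ3−h3·(2M3+M4)/6=1243/296
seg 4: a=1, c=M4/2=-1859/888, d=(M5−M4)/(6·3)=1859/7992, b=Δ4−h4·(2M4+M5)/6=1267/444
t_q=33/4 → seg 3, τ=1/4; S=-3+1243/296·τ+83/111·τ²+-841/888·τ³=-36339/18944

  seg 0: a=-4 b=1719/296 c=0 d=-277/888
  seg 1: a=5 b=-387/148 c=-831/296 d=239/296
  seg 2: a=-5 b=-615/148 c=603/296 d=-1145/7992
  seg 3: a=-3 b=1243/296 c=83/111 d=-841/888
  seg 4: a=1 b=1267/444 c=-1859/888 d=1859/7992
S(33/4) = -36339/18944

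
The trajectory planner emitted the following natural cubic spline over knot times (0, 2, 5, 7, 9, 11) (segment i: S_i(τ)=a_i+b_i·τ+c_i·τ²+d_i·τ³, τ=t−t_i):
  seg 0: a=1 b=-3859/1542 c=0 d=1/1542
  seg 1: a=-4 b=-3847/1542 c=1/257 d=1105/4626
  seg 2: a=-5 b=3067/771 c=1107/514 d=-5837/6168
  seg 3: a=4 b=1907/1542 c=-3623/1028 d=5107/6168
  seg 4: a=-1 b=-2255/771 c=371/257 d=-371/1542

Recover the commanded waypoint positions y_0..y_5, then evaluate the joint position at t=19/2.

y_0=1 y_1=-4 y_2=-5 y_3=4 y_4=-1 y_5=-3
S(19/2) = -8765/4112

y_0 = S_0(0) = a_0 = 1
y_1 = S_1(0) = a_1 = -4
y_2 = S_2(0) = a_2 = -5
y_3 = S_3(0) = a_3 = 4
y_4 = S_4(0) = a_4 = -1
y_5 = S_4(2) = -3
t_q=19/2 is in segment 4 (τ=1/2); S_4(τ)=-8765/4112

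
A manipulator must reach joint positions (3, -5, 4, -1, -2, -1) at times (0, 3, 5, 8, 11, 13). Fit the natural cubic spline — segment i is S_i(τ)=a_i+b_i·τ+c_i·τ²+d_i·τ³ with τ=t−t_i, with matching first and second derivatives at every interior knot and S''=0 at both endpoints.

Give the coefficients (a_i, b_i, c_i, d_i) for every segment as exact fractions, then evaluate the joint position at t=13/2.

Δ: Δ0=-8/3, Δ1=9/2, Δ2=-5/3, Δ3=-1/3, Δ4=1/2
row 1: diag=10, rhs=43; c'=1/5, d'=43/10
row 2: denom=10−2·1/5=48/5; d'=(-37−2·43/10)/(48/5)=-19/4
row 3: denom=12−3·5/16=177/16; d'=(8−3·-19/4)/(177/16)=356/177
row 4: denom=10−3·16/59=542/59; d'=(5−3·356/177)/(542/59)=-61/542
back: M4=-61/542
back: M3=356/177−16/59·-61/542=1660/813
back: M2=-19/4−5/16·1660/813=-8761/1626
back: M1=43/10−1/5·-8761/1626=4372/813
M: M0=0, M1=4372/813, M2=-8761/1626, M3=1660/813, M4=-61/542, M5=0
seg 0: a=3, c=M0/2=0, d=(M1−M0)/(6·3)=2186/7317, b=Δ0−h0·(2M0+M1)/6=-4354/813
seg 1: a=-5, c=M1/2=2186/813, d=(M2−M1)/(6·2)=-1945/2168, b=Δ1−h1·(2M1+M2)/6=2204/813
seg 2: a=4, c=M2/2=-8761/3252, d=(M3−M2)/(6·3)=4027/9756, b=Δ2−h2·(2M2+M3)/6=4391/1626
seg 3: a=-1, c=M3/2=830/813, d=(M4−M3)/(6·3)=-3503/29268, b=Δ3−h3·(2M3+M4)/6=-7541/3252
seg 4: a=-2, c=M4/2=-61/1084, d=(M5−M4)/(6·2)=61/6504, b=Δ4−h4·(2M4+M5)/6=935/1626
t_q=13/2 → seg 2, τ=3/2; S=4+4391/1626·τ+-8761/3252·τ²+4027/9756·τ³=29331/8672

  seg 0: a=3 b=-4354/813 c=0 d=2186/7317
  seg 1: a=-5 b=2204/813 c=2186/813 d=-1945/2168
  seg 2: a=4 b=4391/1626 c=-8761/3252 d=4027/9756
  seg 3: a=-1 b=-7541/3252 c=830/813 d=-3503/29268
  seg 4: a=-2 b=935/1626 c=-61/1084 d=61/6504
S(13/2) = 29331/8672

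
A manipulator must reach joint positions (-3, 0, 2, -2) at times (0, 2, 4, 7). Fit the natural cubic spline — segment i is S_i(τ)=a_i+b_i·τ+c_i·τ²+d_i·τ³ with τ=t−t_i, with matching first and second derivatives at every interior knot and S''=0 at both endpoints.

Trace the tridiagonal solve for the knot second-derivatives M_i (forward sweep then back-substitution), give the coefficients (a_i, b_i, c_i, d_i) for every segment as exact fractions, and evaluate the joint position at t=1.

Δ: Δ0=3/2, Δ1=1, Δ2=-4/3
row 1: diag=8, rhs=-3; c'=1/4, d'=-3/8
row 2: denom=10−2·1/4=19/2; d'=(-14−2·-3/8)/(19/2)=-53/38
back: M2=-53/38
back: M1=-3/8−1/4·-53/38=-1/38
M: M0=0, M1=-1/38, M2=-53/38, M3=0
seg 0: a=-3, c=M0/2=0, d=(M1−M0)/(6·2)=-1/456, b=Δ0−h0·(2M0+M1)/6=86/57
seg 1: a=0, c=M1/2=-1/76, d=(M2−M1)/(6·2)=-13/114, b=Δ1−h1·(2M1+M2)/6=169/114
seg 2: a=2, c=M2/2=-53/76, d=(M3−M2)/(6·3)=53/684, b=Δ2−h2·(2M2+M3)/6=7/114
t_q=1 → seg 0, τ=1; S=-3+86/57·τ+0·τ²+-1/456·τ³=-227/152

  seg 0: a=-3 b=86/57 c=0 d=-1/456
  seg 1: a=0 b=169/114 c=-1/76 d=-13/114
  seg 2: a=2 b=7/114 c=-53/76 d=53/684
S(1) = -227/152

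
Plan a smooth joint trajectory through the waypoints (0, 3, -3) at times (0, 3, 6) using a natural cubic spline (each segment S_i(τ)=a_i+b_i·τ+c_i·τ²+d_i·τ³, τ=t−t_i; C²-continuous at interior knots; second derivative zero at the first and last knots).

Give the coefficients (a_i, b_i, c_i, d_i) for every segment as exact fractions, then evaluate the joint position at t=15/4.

  seg 0: a=0 b=7/4 c=0 d=-1/12
  seg 1: a=3 b=-1/2 c=-3/4 d=1/12
S(15/4) = 573/256

Δ: Δ0=1, Δ1=-2
row 1: diag=12, rhs=-18; c'=1/4, d'=-3/2
back: M1=-3/2
M: M0=0, M1=-3/2, M2=0
seg 0: a=0, c=M0/2=0, d=(M1−M0)/(6·3)=-1/12, b=Δ0−h0·(2M0+M1)/6=7/4
seg 1: a=3, c=M1/2=-3/4, d=(M2−M1)/(6·3)=1/12, b=Δ1−h1·(2M1+M2)/6=-1/2
t_q=15/4 → seg 1, τ=3/4; S=3+-1/2·τ+-3/4·τ²+1/12·τ³=573/256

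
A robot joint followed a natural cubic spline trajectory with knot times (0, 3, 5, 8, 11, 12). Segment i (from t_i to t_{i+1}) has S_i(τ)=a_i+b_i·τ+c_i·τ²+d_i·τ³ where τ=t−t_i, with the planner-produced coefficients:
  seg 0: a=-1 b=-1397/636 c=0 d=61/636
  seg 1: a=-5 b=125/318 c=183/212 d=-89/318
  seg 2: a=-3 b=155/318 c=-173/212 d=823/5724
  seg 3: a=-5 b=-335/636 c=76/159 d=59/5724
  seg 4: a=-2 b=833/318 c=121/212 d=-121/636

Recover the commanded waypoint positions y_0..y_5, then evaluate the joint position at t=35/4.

y_0 = S_0(0) = a_0 = -1
y_1 = S_1(0) = a_1 = -5
y_2 = S_2(0) = a_2 = -3
y_3 = S_3(0) = a_3 = -5
y_4 = S_4(0) = a_4 = -2
y_5 = S_4(1) = 1
t_q=35/4 is in segment 3 (τ=3/4); S_3(τ)=-69493/13568

y_0=-1 y_1=-5 y_2=-3 y_3=-5 y_4=-2 y_5=1
S(35/4) = -69493/13568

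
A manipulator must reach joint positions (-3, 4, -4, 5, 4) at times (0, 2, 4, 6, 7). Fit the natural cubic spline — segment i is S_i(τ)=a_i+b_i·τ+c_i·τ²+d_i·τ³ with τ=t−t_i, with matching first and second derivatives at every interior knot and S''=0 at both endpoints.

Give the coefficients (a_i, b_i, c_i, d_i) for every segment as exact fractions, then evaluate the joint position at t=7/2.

  seg 0: a=-3 b=257/41 c=0 d=-227/328
  seg 1: a=4 b=-167/82 c=-681/164 d=65/41
  seg 2: a=-4 b=31/82 c=879/164 d=-541/328
  seg 3: a=5 b=83/41 c=-186/41 d=62/41
S(7/2) = -1999/656

Δ: Δ0=7/2, Δ1=-4, Δ2=9/2, Δ3=-1
row 1: diag=8, rhs=-45; c'=1/4, d'=-45/8
row 2: denom=8−2·1/4=15/2; d'=(51−2·-45/8)/(15/2)=83/10
row 3: denom=6−2·4/15=82/15; d'=(-33−2·83/10)/(82/15)=-372/41
back: M3=-372/41
back: M2=83/10−4/15·-372/41=879/82
back: M1=-45/8−1/4·879/82=-681/82
M: M0=0, M1=-681/82, M2=879/82, M3=-372/41, M4=0
seg 0: a=-3, c=M0/2=0, d=(M1−M0)/(6·2)=-227/328, b=Δ0−h0·(2M0+M1)/6=257/41
seg 1: a=4, c=M1/2=-681/164, d=(M2−M1)/(6·2)=65/41, b=Δ1−h1·(2M1+M2)/6=-167/82
seg 2: a=-4, c=M2/2=879/164, d=(M3−M2)/(6·2)=-541/328, b=Δ2−h2·(2M2+M3)/6=31/82
seg 3: a=5, c=M3/2=-186/41, d=(M4−M3)/(6·1)=62/41, b=Δ3−h3·(2M3+M4)/6=83/41
t_q=7/2 → seg 1, τ=3/2; S=4+-167/82·τ+-681/164·τ²+65/41·τ³=-1999/656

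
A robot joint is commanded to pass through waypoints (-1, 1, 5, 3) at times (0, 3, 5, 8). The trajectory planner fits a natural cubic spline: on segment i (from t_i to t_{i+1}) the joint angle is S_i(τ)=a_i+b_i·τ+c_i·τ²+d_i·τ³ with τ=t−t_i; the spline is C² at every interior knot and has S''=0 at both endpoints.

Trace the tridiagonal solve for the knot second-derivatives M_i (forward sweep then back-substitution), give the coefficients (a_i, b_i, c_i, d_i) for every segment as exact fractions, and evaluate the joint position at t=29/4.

  seg 0: a=-1 b=1/12 c=0 d=7/108
  seg 1: a=1 b=11/6 c=7/12 d=-1/4
  seg 2: a=5 b=7/6 c=-11/12 d=11/108
S(29/4) = 1061/256

Δ: Δ0=2/3, Δ1=2, Δ2=-2/3
row 1: diag=10, rhs=8; c'=1/5, d'=4/5
row 2: denom=10−2·1/5=48/5; d'=(-16−2·4/5)/(48/5)=-11/6
back: M2=-11/6
back: M1=4/5−1/5·-11/6=7/6
M: M0=0, M1=7/6, M2=-11/6, M3=0
seg 0: a=-1, c=M0/2=0, d=(M1−M0)/(6·3)=7/108, b=Δ0−h0·(2M0+M1)/6=1/12
seg 1: a=1, c=M1/2=7/12, d=(M2−M1)/(6·2)=-1/4, b=Δ1−h1·(2M1+M2)/6=11/6
seg 2: a=5, c=M2/2=-11/12, d=(M3−M2)/(6·3)=11/108, b=Δ2−h2·(2M2+M3)/6=7/6
t_q=29/4 → seg 2, τ=9/4; S=5+7/6·τ+-11/12·τ²+11/108·τ³=1061/256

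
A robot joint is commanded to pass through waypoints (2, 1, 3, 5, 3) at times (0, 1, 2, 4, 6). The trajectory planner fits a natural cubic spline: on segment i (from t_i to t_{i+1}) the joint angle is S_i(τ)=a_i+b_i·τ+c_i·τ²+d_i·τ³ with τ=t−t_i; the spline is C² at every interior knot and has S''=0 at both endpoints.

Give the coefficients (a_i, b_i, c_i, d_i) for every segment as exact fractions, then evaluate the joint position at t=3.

Δ: Δ0=-1, Δ1=2, Δ2=1, Δ3=-1
row 1: diag=4, rhs=18; c'=1/4, d'=9/2
row 2: denom=6−1·1/4=23/4; d'=(-6−1·9/2)/(23/4)=-42/23
row 3: denom=8−2·8/23=168/23; d'=(-12−2·-42/23)/(168/23)=-8/7
back: M3=-8/7
back: M2=-42/23−8/23·-8/7=-10/7
back: M1=9/2−1/4·-10/7=34/7
M: M0=0, M1=34/7, M2=-10/7, M3=-8/7, M4=0
seg 0: a=2, c=M0/2=0, d=(M1−M0)/(6·1)=17/21, b=Δ0−h0·(2M0+M1)/6=-38/21
seg 1: a=1, c=M1/2=17/7, d=(M2−M1)/(6·1)=-22/21, b=Δ1−h1·(2M1+M2)/6=13/21
seg 2: a=3, c=M2/2=-5/7, d=(M3−M2)/(6·2)=1/42, b=Δ2−h2·(2M2+M3)/6=7/3
seg 3: a=5, c=M3/2=-4/7, d=(M4−M3)/(6·2)=2/21, b=Δ3−h3·(2M3+M4)/6=-5/21
t_q=3 → seg 2, τ=1; S=3+7/3·τ+-5/7·τ²+1/42·τ³=65/14

  seg 0: a=2 b=-38/21 c=0 d=17/21
  seg 1: a=1 b=13/21 c=17/7 d=-22/21
  seg 2: a=3 b=7/3 c=-5/7 d=1/42
  seg 3: a=5 b=-5/21 c=-4/7 d=2/21
S(3) = 65/14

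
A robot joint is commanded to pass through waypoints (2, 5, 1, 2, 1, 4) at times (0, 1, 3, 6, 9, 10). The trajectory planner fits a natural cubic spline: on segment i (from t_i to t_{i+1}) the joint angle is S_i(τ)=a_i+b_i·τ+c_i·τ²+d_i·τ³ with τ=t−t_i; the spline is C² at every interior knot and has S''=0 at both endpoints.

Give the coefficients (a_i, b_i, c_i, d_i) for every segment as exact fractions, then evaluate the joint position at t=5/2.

  seg 0: a=2 b=742/185 c=0 d=-187/185
  seg 1: a=5 b=181/185 c=-561/185 d=571/740
  seg 2: a=1 b=-70/37 c=591/370 d=-77/270
  seg 3: a=2 b=-3/370 c=-538/555 d=2867/9990
  seg 4: a=1 b=356/185 c=597/370 d=-199/370
S(5/2) = 13313/5920

Δ: Δ0=3, Δ1=-2, Δ2=1/3, Δ3=-1/3, Δ4=3
row 1: diag=6, rhs=-30; c'=1/3, d'=-5
row 2: denom=10−2·1/3=28/3; d'=(14−2·-5)/(28/3)=18/7
row 3: denom=12−3·9/28=309/28; d'=(-4−3·18/7)/(309/28)=-328/309
row 4: denom=8−3·28/103=740/103; d'=(20−3·-328/309)/(740/103)=597/185
back: M4=597/185
back: M3=-328/309−28/103·597/185=-1076/555
back: M2=18/7−9/28·-1076/555=591/185
back: M1=-5−1/3·591/185=-1122/185
M: M0=0, M1=-1122/185, M2=591/185, M3=-1076/555, M4=597/185, M5=0
seg 0: a=2, c=M0/2=0, d=(M1−M0)/(6·1)=-187/185, b=Δ0−h0·(2M0+M1)/6=742/185
seg 1: a=5, c=M1/2=-561/185, d=(M2−M1)/(6·2)=571/740, b=Δ1−h1·(2M1+M2)/6=181/185
seg 2: a=1, c=M2/2=591/370, d=(M3−M2)/(6·3)=-77/270, b=Δ2−h2·(2M2+M3)/6=-70/37
seg 3: a=2, c=M3/2=-538/555, d=(M4−M3)/(6·3)=2867/9990, b=Δ3−h3·(2M3+M4)/6=-3/370
seg 4: a=1, c=M4/2=597/370, d=(M5−M4)/(6·1)=-199/370, b=Δ4−h4·(2M4+M5)/6=356/185
t_q=5/2 → seg 1, τ=3/2; S=5+181/185·τ+-561/185·τ²+571/740·τ³=13313/5920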